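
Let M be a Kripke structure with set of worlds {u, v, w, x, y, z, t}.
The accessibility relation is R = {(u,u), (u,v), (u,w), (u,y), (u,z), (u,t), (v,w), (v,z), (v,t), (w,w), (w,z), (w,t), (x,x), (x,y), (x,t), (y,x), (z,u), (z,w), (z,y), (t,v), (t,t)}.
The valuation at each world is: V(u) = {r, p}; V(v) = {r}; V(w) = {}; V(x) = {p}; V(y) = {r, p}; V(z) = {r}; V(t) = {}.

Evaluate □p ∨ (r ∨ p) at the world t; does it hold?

At t: □p is false, r ∨ p is false, so □p ∨ (r ∨ p) is false.
  At t: □p requires p at every successor {v, t}.
    p fails at v, so □p is false at t.

No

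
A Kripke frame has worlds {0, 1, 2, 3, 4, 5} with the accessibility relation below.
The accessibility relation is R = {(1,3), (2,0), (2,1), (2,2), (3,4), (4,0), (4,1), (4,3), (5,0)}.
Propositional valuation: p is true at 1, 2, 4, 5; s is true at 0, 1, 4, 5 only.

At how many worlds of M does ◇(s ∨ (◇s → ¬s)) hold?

5

Recall that ◇ψ holds at a world iff ψ holds at some accessible world.
Let φ = ◇(s ∨ (◇s → ¬s)). Evaluate φ at each world:
  0 (successors ∅): φ is false.
  1 (successors {3}): φ is true.
  2 (successors {0, 1, 2}): φ is true.
  3 (successors {4}): φ is true.
  4 (successors {0, 1, 3}): φ is true.
  5 (successors {0}): φ is true.
For instance, at 4:
  At 4: ◇(s ∨ (◇s → ¬s)) requires s ∨ (◇s → ¬s) at some successor in {0, 1, 3}.
    s ∨ (◇s → ¬s) holds at 0, so ◇(s ∨ (◇s → ¬s)) is true at 4.
      At 0: s is true, ◇s → ¬s is true, so s ∨ (◇s → ¬s) is true.
Satisfying worlds: {1, 2, 3, 4, 5}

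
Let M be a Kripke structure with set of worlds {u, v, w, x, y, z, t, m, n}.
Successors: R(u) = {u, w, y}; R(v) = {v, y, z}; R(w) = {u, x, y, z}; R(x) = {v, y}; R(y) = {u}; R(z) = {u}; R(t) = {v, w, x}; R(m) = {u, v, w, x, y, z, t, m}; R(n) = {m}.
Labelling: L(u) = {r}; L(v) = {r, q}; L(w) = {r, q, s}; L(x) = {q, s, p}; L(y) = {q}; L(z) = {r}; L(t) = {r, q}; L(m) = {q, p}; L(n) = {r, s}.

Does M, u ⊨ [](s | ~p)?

At u: [](s | ~p) requires s | ~p at every successor {u, w, y}.
  At u: s | ~p is true.
  At w: s | ~p is true.
  At y: s | ~p is true.
So [](s | ~p) is true at u.

Yes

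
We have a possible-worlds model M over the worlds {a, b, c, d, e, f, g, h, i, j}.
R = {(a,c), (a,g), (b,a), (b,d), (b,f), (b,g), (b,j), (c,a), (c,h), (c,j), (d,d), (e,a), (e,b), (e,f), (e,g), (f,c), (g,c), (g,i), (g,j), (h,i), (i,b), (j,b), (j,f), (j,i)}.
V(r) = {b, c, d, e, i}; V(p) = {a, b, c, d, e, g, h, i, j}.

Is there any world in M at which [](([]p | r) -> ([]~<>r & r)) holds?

Recall that []ψ holds at a world iff ψ holds at every accessible world, and <>ψ holds iff ψ holds at some accessible world.
Let φ = [](([]p | r) -> ([]~<>r & r)). Evaluate φ at each world:
  a (successors {c, g}): φ is false.
  b (successors {a, d, f, g, j}): φ is false.
  c (successors {a, h, j}): φ is false.
  d (successors {d}): φ is false.
  e (successors {a, b, f, g}): φ is false.
  f (successors {c}): φ is false.
  g (successors {c, i, j}): φ is false.
  h (successors {i}): φ is false.
  i (successors {b}): φ is false.
  j (successors {b, f, i}): φ is false.
For instance, at c:
  At c: [](([]p | r) -> ([]~<>r & r)) requires ([]p | r) -> ([]~<>r & r) at every successor {a, h, j}.
    ([]p | r) -> ([]~<>r & r) fails at a, so [](([]p | r) -> ([]~<>r & r)) is false at c.
      At a: []p | r is true, []~<>r & r is false, so ([]p | r) -> ([]~<>r & r) is false.

No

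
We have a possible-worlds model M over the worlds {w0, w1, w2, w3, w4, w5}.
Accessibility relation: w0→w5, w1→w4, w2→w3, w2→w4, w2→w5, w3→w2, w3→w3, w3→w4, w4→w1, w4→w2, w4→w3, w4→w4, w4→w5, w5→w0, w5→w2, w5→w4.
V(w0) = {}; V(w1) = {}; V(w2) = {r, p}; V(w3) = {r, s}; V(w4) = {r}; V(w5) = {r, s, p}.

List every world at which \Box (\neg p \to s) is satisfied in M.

Let φ = \Box (\neg p \to s). Evaluate φ at each world:
  w0 (successors {w5}): φ is true.
  w1 (successors {w4}): φ is false.
  w2 (successors {w3, w4, w5}): φ is false.
  w3 (successors {w2, w3, w4}): φ is false.
  w4 (successors {w1, w2, w3, w4, w5}): φ is false.
  w5 (successors {w0, w2, w4}): φ is false.
For instance, at w3:
  At w3: \Box (\neg p \to s) requires \neg p \to s at every successor {w2, w3, w4}.
    \neg p \to s fails at w4, so \Box (\neg p \to s) is false at w3.
Satisfying worlds: {w0}

w0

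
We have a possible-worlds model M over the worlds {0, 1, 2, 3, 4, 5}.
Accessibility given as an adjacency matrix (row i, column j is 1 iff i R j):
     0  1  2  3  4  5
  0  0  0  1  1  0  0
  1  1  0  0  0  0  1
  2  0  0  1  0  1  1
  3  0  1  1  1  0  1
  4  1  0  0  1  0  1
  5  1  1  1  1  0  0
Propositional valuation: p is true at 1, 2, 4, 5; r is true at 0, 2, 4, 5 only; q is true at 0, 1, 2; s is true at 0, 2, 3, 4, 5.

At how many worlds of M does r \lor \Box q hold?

4

Let φ = r \lor \Box q. Evaluate φ at each world:
  0 (successors {2, 3}): φ is true.
  1 (successors {0, 5}): φ is false.
  2 (successors {2, 4, 5}): φ is true.
  3 (successors {1, 2, 3, 5}): φ is false.
  4 (successors {0, 3, 5}): φ is true.
  5 (successors {0, 1, 2, 3}): φ is true.
For instance, at 4:
  At 4: r is true, \Box q is false, so r \lor \Box q is true.
    At 4: \Box q requires q at every successor {0, 3, 5}.
      q fails at 3, so \Box q is false at 4.
Satisfying worlds: {0, 2, 4, 5}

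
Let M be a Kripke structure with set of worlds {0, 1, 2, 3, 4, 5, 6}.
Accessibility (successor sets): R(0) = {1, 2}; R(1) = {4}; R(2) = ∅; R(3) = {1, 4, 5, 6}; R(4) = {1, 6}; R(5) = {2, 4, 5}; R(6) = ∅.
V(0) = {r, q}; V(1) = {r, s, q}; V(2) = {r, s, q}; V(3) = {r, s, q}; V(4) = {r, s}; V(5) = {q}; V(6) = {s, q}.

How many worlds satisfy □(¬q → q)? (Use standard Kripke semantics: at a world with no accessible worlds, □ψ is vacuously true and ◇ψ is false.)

Let φ = □(¬q → q). Evaluate φ at each world:
  0 (successors {1, 2}): φ is true.
  1 (successors {4}): φ is false.
  2 (successors ∅): φ is true.
  3 (successors {1, 4, 5, 6}): φ is false.
  4 (successors {1, 6}): φ is true.
  5 (successors {2, 4, 5}): φ is false.
  6 (successors ∅): φ is true.
For instance, at 0:
  At 0: □(¬q → q) requires ¬q → q at every successor {1, 2}.
    At 1: ¬q → q is true.
    At 2: ¬q → q is true.
  So □(¬q → q) is true at 0.
Satisfying worlds: {0, 2, 4, 6}

4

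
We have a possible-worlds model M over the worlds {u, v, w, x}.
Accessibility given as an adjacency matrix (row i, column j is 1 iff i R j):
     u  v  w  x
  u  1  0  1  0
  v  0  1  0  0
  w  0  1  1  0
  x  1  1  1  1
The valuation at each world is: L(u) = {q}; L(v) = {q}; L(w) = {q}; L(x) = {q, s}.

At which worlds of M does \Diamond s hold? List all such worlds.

x

Let φ = \Diamond s. Evaluate φ at each world:
  u (successors {u, w}): φ is false.
  v (successors {v}): φ is false.
  w (successors {v, w}): φ is false.
  x (successors {u, v, w, x}): φ is true.
For instance, at w:
  At w: \Diamond s requires s at some successor in {v, w}.
    At v: s is false.
    At w: s is false.
  So \Diamond s is false at w.
Satisfying worlds: {x}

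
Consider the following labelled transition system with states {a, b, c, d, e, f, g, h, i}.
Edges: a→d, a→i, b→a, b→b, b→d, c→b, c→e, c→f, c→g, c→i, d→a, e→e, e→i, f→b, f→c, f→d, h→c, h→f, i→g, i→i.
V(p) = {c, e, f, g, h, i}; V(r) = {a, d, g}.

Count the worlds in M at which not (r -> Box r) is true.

Let φ = not (r -> Box r). Evaluate φ at each world:
  a (successors {d, i}): φ is true.
  b (successors {a, b, d}): φ is false.
  c (successors {b, e, f, g, i}): φ is false.
  d (successors {a}): φ is false.
  e (successors {e, i}): φ is false.
  f (successors {b, c, d}): φ is false.
  g (successors ∅): φ is false.
  h (successors {c, f}): φ is false.
  i (successors {g, i}): φ is false.
For instance, at i:
  At i: r -> Box r is true, so not (r -> Box r) is false.
    At i: r is false, Box r is false, so r -> Box r is true.
      At i: Box r requires r at every successor {g, i}.
        r fails at i, so Box r is false at i.
Satisfying worlds: {a}

1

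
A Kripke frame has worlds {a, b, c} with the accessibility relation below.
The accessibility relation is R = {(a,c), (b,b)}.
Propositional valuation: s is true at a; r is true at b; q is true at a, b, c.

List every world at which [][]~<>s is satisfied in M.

a, b, c

Let φ = [][]~<>s. Evaluate φ at each world:
  a (successors {c}): φ is true.
  b (successors {b}): φ is true.
  c (successors ∅): φ is true.
For instance, at b:
  At b: [][]~<>s requires []~<>s at every successor {b}.
      At b: []~<>s requires ~<>s at every successor {b}.
        At b: ~<>s is true.
      So []~<>s is true at b.
  So [][]~<>s is true at b.
Satisfying worlds: {a, b, c}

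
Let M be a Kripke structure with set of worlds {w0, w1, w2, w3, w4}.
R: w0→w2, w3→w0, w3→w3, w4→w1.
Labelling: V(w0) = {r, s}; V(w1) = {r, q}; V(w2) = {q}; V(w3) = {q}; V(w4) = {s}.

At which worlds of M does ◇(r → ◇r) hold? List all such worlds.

w0, w3

Let φ = ◇(r → ◇r). Evaluate φ at each world:
  w0 (successors {w2}): φ is true.
  w1 (successors ∅): φ is false.
  w2 (successors ∅): φ is false.
  w3 (successors {w0, w3}): φ is true.
  w4 (successors {w1}): φ is false.
For instance, at w3:
  At w3: ◇(r → ◇r) requires r → ◇r at some successor in {w0, w3}.
    r → ◇r holds at w3, so ◇(r → ◇r) is true at w3.
      At w3: r is false, ◇r is true, so r → ◇r is true.
Satisfying worlds: {w0, w3}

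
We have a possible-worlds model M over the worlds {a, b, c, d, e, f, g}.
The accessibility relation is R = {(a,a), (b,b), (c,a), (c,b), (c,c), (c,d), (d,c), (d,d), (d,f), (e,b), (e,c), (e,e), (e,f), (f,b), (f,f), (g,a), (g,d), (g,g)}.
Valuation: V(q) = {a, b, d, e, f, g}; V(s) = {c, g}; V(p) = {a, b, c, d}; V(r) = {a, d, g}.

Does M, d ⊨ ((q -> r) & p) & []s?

Recall that []ψ holds at a world iff ψ holds at every accessible world, and <>ψ holds iff ψ holds at some accessible world.
At d: (q -> r) & p is true, []s is false, so ((q -> r) & p) & []s is false.
  At d: []s requires s at every successor {c, d, f}.
    s fails at d, so []s is false at d.

No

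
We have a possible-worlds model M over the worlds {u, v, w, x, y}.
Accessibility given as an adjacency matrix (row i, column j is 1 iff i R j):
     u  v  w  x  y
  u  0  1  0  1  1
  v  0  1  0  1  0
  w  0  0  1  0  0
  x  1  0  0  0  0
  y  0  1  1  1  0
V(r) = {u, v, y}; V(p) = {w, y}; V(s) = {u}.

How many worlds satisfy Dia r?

4

Recall that Dia ψ holds at a world iff ψ holds at some accessible world.
Let φ = Dia r. Evaluate φ at each world:
  u (successors {v, x, y}): φ is true.
  v (successors {v, x}): φ is true.
  w (successors {w}): φ is false.
  x (successors {u}): φ is true.
  y (successors {v, w, x}): φ is true.
For instance, at y:
  At y: Dia r requires r at some successor in {v, w, x}.
    r holds at v, so Dia r is true at y.
Satisfying worlds: {u, v, x, y}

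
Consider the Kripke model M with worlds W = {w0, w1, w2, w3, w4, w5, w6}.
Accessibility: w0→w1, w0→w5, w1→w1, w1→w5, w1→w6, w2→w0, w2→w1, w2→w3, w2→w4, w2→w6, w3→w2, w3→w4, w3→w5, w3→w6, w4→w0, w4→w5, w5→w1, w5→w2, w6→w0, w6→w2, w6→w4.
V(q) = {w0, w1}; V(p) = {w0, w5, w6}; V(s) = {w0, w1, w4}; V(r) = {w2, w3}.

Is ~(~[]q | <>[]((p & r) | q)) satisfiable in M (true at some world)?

Let φ = ~(~[]q | <>[]((p & r) | q)). Evaluate φ at each world:
  w0 (successors {w1, w5}): φ is false.
  w1 (successors {w1, w5, w6}): φ is false.
  w2 (successors {w0, w1, w3, w4, w6}): φ is false.
  w3 (successors {w2, w4, w5, w6}): φ is false.
  w4 (successors {w0, w5}): φ is false.
  w5 (successors {w1, w2}): φ is false.
  w6 (successors {w0, w2, w4}): φ is false.
For instance, at w0:
  At w0: ~[]q | <>[]((p & r) | q) is true, so ~(~[]q | <>[]((p & r) | q)) is false.
    At w0: ~[]q is true, <>[]((p & r) | q) is false, so ~[]q | <>[]((p & r) | q) is true.
      At w0: []q is false, so ~[]q is true.
      At w0: <>[]((p & r) | q) requires []((p & r) | q) at some successor in {w1, w5}.
        At w1: []((p & r) | q) is false.
        At w5: []((p & r) | q) is false.
      So <>[]((p & r) | q) is false at w0.

No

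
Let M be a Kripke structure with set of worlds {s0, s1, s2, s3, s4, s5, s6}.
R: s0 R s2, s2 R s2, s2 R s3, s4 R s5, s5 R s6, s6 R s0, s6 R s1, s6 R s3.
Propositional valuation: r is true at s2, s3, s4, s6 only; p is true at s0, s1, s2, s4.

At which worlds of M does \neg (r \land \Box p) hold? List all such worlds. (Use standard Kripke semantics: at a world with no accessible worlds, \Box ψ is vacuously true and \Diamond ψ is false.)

Let φ = \neg (r \land \Box p). Evaluate φ at each world:
  s0 (successors {s2}): φ is true.
  s1 (successors ∅): φ is true.
  s2 (successors {s2, s3}): φ is true.
  s3 (successors ∅): φ is false.
  s4 (successors {s5}): φ is true.
  s5 (successors {s6}): φ is true.
  s6 (successors {s0, s1, s3}): φ is true.
For instance, at s5:
  At s5: r \land \Box p is false, so \neg (r \land \Box p) is true.
    At s5: r is false, \Box p is false, so r \land \Box p is false.
      At s5: \Box p requires p at every successor {s6}.
        p fails at s6, so \Box p is false at s5.
Satisfying worlds: {s0, s1, s2, s4, s5, s6}

s0, s1, s2, s4, s5, s6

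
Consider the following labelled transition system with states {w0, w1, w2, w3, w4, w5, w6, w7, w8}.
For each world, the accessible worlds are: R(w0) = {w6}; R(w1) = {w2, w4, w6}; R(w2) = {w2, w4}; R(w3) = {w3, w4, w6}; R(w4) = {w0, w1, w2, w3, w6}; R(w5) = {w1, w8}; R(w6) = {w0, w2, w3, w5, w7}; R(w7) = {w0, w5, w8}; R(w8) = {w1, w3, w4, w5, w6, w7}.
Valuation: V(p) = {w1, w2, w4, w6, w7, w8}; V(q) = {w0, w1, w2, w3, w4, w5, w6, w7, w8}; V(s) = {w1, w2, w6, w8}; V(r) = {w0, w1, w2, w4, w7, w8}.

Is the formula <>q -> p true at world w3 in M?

No

At w3: <>q is true, p is false, so <>q -> p is false.
  At w3: <>q requires q at some successor in {w3, w4, w6}.
    q holds at w3, so <>q is true at w3.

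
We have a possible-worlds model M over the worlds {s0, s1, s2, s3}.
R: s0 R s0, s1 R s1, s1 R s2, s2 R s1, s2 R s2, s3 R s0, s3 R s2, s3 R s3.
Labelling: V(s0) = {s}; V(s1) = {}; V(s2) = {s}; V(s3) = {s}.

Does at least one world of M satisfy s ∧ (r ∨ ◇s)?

Let φ = s ∧ (r ∨ ◇s). Evaluate φ at each world:
  s0 (successors {s0}): φ is true.
  s1 (successors {s1, s2}): φ is false.
  s2 (successors {s1, s2}): φ is true.
  s3 (successors {s0, s2, s3}): φ is true.
Detail at s0 (witness):
  At s0: s is true, r ∨ ◇s is true, so s ∧ (r ∨ ◇s) is true.
    At s0: r is false, ◇s is true, so r ∨ ◇s is true.
      At s0: ◇s requires s at some successor in {s0}.
        s holds at s0, so ◇s is true at s0.

Yes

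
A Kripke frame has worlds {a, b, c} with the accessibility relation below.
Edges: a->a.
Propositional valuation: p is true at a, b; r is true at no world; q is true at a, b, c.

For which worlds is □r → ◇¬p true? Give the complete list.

Recall that □ψ holds at a world iff ψ holds at every accessible world, and ◇ψ holds iff ψ holds at some accessible world.
Let φ = □r → ◇¬p. Evaluate φ at each world:
  a (successors {a}): φ is true.
  b (successors ∅): φ is false.
  c (successors ∅): φ is false.
For instance, at a:
  At a: □r is false, ◇¬p is false, so □r → ◇¬p is true.
    At a: □r requires r at every successor {a}.
      r fails at a, so □r is false at a.
    At a: ◇¬p requires ¬p at some successor in {a}.
      At a: ¬p is false.
    So ◇¬p is false at a.
Satisfying worlds: {a}

a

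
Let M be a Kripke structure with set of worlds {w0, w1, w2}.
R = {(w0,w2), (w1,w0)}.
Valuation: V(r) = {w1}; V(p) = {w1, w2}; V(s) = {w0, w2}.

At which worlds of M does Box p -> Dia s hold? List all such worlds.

Let φ = Box p -> Dia s. Evaluate φ at each world:
  w0 (successors {w2}): φ is true.
  w1 (successors {w0}): φ is true.
  w2 (successors ∅): φ is false.
For instance, at w1:
  At w1: Box p is false, Dia s is true, so Box p -> Dia s is true.
    At w1: Box p requires p at every successor {w0}.
      p fails at w0, so Box p is false at w1.
    At w1: Dia s requires s at some successor in {w0}.
      s holds at w0, so Dia s is true at w1.
Satisfying worlds: {w0, w1}

w0, w1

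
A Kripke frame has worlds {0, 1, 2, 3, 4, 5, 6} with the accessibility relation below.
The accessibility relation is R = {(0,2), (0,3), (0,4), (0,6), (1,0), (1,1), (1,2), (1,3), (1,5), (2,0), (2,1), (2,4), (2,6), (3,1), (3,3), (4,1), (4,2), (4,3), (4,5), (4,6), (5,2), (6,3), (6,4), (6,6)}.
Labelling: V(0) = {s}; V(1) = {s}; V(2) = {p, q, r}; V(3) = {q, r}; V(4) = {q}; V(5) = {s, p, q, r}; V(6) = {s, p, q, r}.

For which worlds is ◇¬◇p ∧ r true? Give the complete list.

Let φ = ◇¬◇p ∧ r. Evaluate φ at each world:
  0 (successors {2, 3, 4, 6}): φ is false.
  1 (successors {0, 1, 2, 3, 5}): φ is false.
  2 (successors {0, 1, 4, 6}): φ is false.
  3 (successors {1, 3}): φ is true.
  4 (successors {1, 2, 3, 5, 6}): φ is false.
  5 (successors {2}): φ is false.
  6 (successors {3, 4, 6}): φ is true.
For instance, at 0:
  At 0: ◇¬◇p is true, r is false, so ◇¬◇p ∧ r is false.
    At 0: ◇¬◇p requires ¬◇p at some successor in {2, 3, 4, 6}.
      ¬◇p holds at 3, so ◇¬◇p is true at 0.
Satisfying worlds: {3, 6}

3, 6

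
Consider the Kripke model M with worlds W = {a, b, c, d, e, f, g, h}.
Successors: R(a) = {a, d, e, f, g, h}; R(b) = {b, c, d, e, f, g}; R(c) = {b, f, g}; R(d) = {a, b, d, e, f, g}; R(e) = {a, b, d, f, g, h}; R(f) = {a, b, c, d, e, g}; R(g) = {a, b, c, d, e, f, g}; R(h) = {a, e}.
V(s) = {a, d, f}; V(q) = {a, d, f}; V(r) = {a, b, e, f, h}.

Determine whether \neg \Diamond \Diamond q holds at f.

At f: \Diamond \Diamond q is true, so \neg \Diamond \Diamond q is false.
  At f: \Diamond \Diamond q requires \Diamond q at some successor in {a, b, c, d, e, g}.
    \Diamond q holds at a, so \Diamond \Diamond q is true at f.
      At a: \Diamond q requires q at some successor in {a, d, e, f, g, h}.
        q holds at a, so \Diamond q is true at a.

No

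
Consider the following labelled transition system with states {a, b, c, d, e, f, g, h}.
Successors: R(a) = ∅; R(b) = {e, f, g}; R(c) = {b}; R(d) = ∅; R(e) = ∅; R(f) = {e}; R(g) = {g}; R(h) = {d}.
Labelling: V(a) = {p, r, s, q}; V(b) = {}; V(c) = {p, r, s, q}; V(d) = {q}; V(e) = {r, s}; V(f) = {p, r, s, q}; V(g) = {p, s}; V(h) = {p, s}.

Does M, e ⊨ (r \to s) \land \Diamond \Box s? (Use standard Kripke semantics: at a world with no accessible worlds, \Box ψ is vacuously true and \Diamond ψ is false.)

No

Recall that \Box ψ holds at a world iff ψ holds at every accessible world, and \Diamond ψ holds iff ψ holds at some accessible world.
At e: r \to s is true, \Diamond \Box s is false, so (r \to s) \land \Diamond \Box s is false.
  At e: no accessible worlds, so \Diamond \Box s is false.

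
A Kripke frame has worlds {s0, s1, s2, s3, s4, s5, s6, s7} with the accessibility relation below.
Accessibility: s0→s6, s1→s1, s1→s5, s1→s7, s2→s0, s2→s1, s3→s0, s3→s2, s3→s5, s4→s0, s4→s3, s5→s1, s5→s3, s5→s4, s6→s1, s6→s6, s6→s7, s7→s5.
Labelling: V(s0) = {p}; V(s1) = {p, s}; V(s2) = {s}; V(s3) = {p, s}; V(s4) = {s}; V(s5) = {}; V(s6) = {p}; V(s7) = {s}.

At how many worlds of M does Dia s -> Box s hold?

3

Let φ = Dia s -> Box s. Evaluate φ at each world:
  s0 (successors {s6}): φ is true.
  s1 (successors {s1, s5, s7}): φ is false.
  s2 (successors {s0, s1}): φ is false.
  s3 (successors {s0, s2, s5}): φ is false.
  s4 (successors {s0, s3}): φ is false.
  s5 (successors {s1, s3, s4}): φ is true.
  s6 (successors {s1, s6, s7}): φ is false.
  s7 (successors {s5}): φ is true.
For instance, at s6:
  At s6: Dia s is true, Box s is false, so Dia s -> Box s is false.
    At s6: Dia s requires s at some successor in {s1, s6, s7}.
      s holds at s1, so Dia s is true at s6.
    At s6: Box s requires s at every successor {s1, s6, s7}.
      s fails at s6, so Box s is false at s6.
Satisfying worlds: {s0, s5, s7}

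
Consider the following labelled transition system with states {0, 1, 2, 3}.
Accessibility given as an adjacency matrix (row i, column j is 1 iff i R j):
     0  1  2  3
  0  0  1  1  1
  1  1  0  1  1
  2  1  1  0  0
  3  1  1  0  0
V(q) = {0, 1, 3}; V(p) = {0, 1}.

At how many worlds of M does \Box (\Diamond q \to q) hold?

2

Recall that \Box ψ holds at a world iff ψ holds at every accessible world, and \Diamond ψ holds iff ψ holds at some accessible world.
Let φ = \Box (\Diamond q \to q). Evaluate φ at each world:
  0 (successors {1, 2, 3}): φ is false.
  1 (successors {0, 2, 3}): φ is false.
  2 (successors {0, 1}): φ is true.
  3 (successors {0, 1}): φ is true.
For instance, at 0:
  At 0: \Box (\Diamond q \to q) requires \Diamond q \to q at every successor {1, 2, 3}.
    \Diamond q \to q fails at 2, so \Box (\Diamond q \to q) is false at 0.
      At 2: \Diamond q is true, q is false, so \Diamond q \to q is false.
Satisfying worlds: {2, 3}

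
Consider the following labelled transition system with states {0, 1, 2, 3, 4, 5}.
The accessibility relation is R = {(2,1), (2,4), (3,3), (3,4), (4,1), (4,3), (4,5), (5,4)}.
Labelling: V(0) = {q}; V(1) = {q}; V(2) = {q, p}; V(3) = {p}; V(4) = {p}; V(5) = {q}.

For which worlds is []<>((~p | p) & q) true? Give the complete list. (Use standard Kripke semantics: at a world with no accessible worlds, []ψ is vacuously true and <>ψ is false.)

0, 1, 5

Let φ = []<>((~p | p) & q). Evaluate φ at each world:
  0 (successors ∅): φ is true.
  1 (successors ∅): φ is true.
  2 (successors {1, 4}): φ is false.
  3 (successors {3, 4}): φ is false.
  4 (successors {1, 3, 5}): φ is false.
  5 (successors {4}): φ is true.
For instance, at 5:
  At 5: []<>((~p | p) & q) requires <>((~p | p) & q) at every successor {4}.
      At 4: <>((~p | p) & q) requires (~p | p) & q at some successor in {1, 3, 5}.
        (~p | p) & q holds at 1, so <>((~p | p) & q) is true at 4.
  So []<>((~p | p) & q) is true at 5.
Satisfying worlds: {0, 1, 5}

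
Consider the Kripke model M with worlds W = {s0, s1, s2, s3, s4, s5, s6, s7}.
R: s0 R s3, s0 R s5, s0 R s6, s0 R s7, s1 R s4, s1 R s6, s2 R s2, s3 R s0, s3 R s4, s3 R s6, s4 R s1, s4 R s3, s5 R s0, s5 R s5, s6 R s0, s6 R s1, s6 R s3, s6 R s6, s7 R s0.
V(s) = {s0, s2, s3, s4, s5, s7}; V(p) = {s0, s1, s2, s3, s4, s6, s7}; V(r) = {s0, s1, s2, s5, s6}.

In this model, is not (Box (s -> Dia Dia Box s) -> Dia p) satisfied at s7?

No

At s7: Box (s -> Dia Dia Box s) -> Dia p is true, so not (Box (s -> Dia Dia Box s) -> Dia p) is false.
  At s7: Box (s -> Dia Dia Box s) is true, Dia p is true, so Box (s -> Dia Dia Box s) -> Dia p is true.
    At s7: Box (s -> Dia Dia Box s) requires s -> Dia Dia Box s at every successor {s0}.
      At s0: s -> Dia Dia Box s is true.
    So Box (s -> Dia Dia Box s) is true at s7.
    At s7: Dia p requires p at some successor in {s0}.
      p holds at s0, so Dia p is true at s7.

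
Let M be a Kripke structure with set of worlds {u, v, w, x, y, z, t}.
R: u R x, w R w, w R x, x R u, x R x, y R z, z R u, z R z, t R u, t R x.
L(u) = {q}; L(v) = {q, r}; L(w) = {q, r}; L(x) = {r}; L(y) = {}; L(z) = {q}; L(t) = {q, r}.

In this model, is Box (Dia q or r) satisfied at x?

No

At x: Box (Dia q or r) requires Dia q or r at every successor {u, x}.
  Dia q or r fails at u, so Box (Dia q or r) is false at x.
    At u: Dia q is false, r is false, so Dia q or r is false.
      At u: Dia q requires q at some successor in {x}.
        At x: q is false.
      So Dia q is false at u.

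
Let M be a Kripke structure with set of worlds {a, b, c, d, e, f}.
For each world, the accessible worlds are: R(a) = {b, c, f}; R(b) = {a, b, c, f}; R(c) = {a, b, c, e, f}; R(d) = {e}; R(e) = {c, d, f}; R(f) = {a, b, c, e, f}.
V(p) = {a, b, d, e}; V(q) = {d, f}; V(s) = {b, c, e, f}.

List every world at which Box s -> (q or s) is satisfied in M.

b, c, d, e, f

Let φ = Box s -> (q or s). Evaluate φ at each world:
  a (successors {b, c, f}): φ is false.
  b (successors {a, b, c, f}): φ is true.
  c (successors {a, b, c, e, f}): φ is true.
  d (successors {e}): φ is true.
  e (successors {c, d, f}): φ is true.
  f (successors {a, b, c, e, f}): φ is true.
For instance, at a:
  At a: Box s is true, q or s is false, so Box s -> (q or s) is false.
    At a: Box s requires s at every successor {b, c, f}.
      At b: s is true.
      At c: s is true.
      At f: s is true.
    So Box s is true at a.
Satisfying worlds: {b, c, d, e, f}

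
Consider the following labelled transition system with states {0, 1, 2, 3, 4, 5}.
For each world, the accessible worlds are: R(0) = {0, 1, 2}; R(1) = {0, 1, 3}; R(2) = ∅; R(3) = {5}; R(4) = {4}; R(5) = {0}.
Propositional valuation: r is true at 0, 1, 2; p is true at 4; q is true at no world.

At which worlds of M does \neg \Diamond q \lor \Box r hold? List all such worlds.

Recall that \Box ψ holds at a world iff ψ holds at every accessible world, and \Diamond ψ holds iff ψ holds at some accessible world.
Let φ = \neg \Diamond q \lor \Box r. Evaluate φ at each world:
  0 (successors {0, 1, 2}): φ is true.
  1 (successors {0, 1, 3}): φ is true.
  2 (successors ∅): φ is true.
  3 (successors {5}): φ is true.
  4 (successors {4}): φ is true.
  5 (successors {0}): φ is true.
For instance, at 3:
  At 3: \neg \Diamond q is true, \Box r is false, so \neg \Diamond q \lor \Box r is true.
    At 3: \Diamond q is false, so \neg \Diamond q is true.
      At 3: \Diamond q requires q at some successor in {5}.
        At 5: q is false.
      So \Diamond q is false at 3.
    At 3: \Box r requires r at every successor {5}.
      r fails at 5, so \Box r is false at 3.
Satisfying worlds: {0, 1, 2, 3, 4, 5}

0, 1, 2, 3, 4, 5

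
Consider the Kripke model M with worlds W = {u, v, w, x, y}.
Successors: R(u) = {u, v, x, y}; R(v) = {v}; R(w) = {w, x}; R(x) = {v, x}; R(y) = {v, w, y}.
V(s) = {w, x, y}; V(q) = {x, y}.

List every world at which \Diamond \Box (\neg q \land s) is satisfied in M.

Recall that \Box ψ holds at a world iff ψ holds at every accessible world, and \Diamond ψ holds iff ψ holds at some accessible world.
Let φ = \Diamond \Box (\neg q \land s). Evaluate φ at each world:
  u (successors {u, v, x, y}): φ is false.
  v (successors {v}): φ is false.
  w (successors {w, x}): φ is false.
  x (successors {v, x}): φ is false.
  y (successors {v, w, y}): φ is false.
For instance, at v:
  At v: \Diamond \Box (\neg q \land s) requires \Box (\neg q \land s) at some successor in {v}.
    At v: \Box (\neg q \land s) is false.
  So \Diamond \Box (\neg q \land s) is false at v.
Satisfying worlds: none.

none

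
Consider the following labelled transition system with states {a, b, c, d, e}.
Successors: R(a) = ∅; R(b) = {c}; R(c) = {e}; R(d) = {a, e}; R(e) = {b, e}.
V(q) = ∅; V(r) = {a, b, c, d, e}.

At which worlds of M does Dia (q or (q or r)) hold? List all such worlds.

b, c, d, e

Let φ = Dia (q or (q or r)). Evaluate φ at each world:
  a (successors ∅): φ is false.
  b (successors {c}): φ is true.
  c (successors {e}): φ is true.
  d (successors {a, e}): φ is true.
  e (successors {b, e}): φ is true.
For instance, at c:
  At c: Dia (q or (q or r)) requires q or (q or r) at some successor in {e}.
    q or (q or r) holds at e, so Dia (q or (q or r)) is true at c.
Satisfying worlds: {b, c, d, e}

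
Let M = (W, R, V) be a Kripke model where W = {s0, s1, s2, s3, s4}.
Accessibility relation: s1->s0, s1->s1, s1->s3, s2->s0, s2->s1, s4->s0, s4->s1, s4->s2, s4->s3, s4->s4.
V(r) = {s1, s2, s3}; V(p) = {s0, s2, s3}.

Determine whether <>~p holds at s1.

At s1: <>~p requires ~p at some successor in {s0, s1, s3}.
  ~p holds at s1, so <>~p is true at s1.

Yes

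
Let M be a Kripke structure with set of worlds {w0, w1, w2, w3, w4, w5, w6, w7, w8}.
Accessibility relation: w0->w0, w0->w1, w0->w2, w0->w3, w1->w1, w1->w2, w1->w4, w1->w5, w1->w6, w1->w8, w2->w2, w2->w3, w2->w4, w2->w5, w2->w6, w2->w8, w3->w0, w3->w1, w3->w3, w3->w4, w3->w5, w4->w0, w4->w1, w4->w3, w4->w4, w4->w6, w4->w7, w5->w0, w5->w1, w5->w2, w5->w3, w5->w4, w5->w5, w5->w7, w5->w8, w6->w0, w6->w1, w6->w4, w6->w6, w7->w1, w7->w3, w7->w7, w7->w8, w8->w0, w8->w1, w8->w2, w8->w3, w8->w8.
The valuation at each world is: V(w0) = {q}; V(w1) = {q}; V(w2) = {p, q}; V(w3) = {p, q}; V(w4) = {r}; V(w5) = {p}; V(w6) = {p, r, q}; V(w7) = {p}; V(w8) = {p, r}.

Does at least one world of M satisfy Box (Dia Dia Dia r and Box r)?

Recall that Box ψ holds at a world iff ψ holds at every accessible world, and Dia ψ holds iff ψ holds at some accessible world.
Let φ = Box (Dia Dia Dia r and Box r). Evaluate φ at each world:
  w0 (successors {w0, w1, w2, w3}): φ is false.
  w1 (successors {w1, w2, w4, w5, w6, w8}): φ is false.
  w2 (successors {w2, w3, w4, w5, w6, w8}): φ is false.
  w3 (successors {w0, w1, w3, w4, w5}): φ is false.
  w4 (successors {w0, w1, w3, w4, w6, w7}): φ is false.
  w5 (successors {w0, w1, w2, w3, w4, w5, w7, w8}): φ is false.
  w6 (successors {w0, w1, w4, w6}): φ is false.
  w7 (successors {w1, w3, w7, w8}): φ is false.
  w8 (successors {w0, w1, w2, w3, w8}): φ is false.
For instance, at w5:
  At w5: Box (Dia Dia Dia r and Box r) requires Dia Dia Dia r and Box r at every successor {w0, w1, w2, w3, w4, w5, w7, w8}.
    Dia Dia Dia r and Box r fails at w0, so Box (Dia Dia Dia r and Box r) is false at w5.
      At w0: Dia Dia Dia r is true, Box r is false, so Dia Dia Dia r and Box r is false.

No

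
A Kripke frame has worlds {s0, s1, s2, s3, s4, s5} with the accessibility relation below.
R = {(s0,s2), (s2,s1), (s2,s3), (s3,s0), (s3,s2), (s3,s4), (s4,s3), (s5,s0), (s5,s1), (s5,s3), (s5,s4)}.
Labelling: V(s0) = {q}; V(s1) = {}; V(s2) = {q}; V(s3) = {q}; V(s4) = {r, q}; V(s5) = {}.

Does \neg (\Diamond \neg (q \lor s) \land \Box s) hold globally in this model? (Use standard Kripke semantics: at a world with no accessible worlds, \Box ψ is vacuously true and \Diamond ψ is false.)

Let φ = \neg (\Diamond \neg (q \lor s) \land \Box s). Evaluate φ at each world:
  s0 (successors {s2}): φ is true.
  s1 (successors ∅): φ is true.
  s2 (successors {s1, s3}): φ is true.
  s3 (successors {s0, s2, s4}): φ is true.
  s4 (successors {s3}): φ is true.
  s5 (successors {s0, s1, s3, s4}): φ is true.
For instance, at s0:
  At s0: \Diamond \neg (q \lor s) \land \Box s is false, so \neg (\Diamond \neg (q \lor s) \land \Box s) is true.
    At s0: \Diamond \neg (q \lor s) is false, \Box s is false, so \Diamond \neg (q \lor s) \land \Box s is false.
      At s0: \Diamond \neg (q \lor s) requires \neg (q \lor s) at some successor in {s2}.
        At s2: \neg (q \lor s) is false.
      So \Diamond \neg (q \lor s) is false at s0.
      At s0: \Box s requires s at every successor {s2}.
        s fails at s2, so \Box s is false at s0.

Yes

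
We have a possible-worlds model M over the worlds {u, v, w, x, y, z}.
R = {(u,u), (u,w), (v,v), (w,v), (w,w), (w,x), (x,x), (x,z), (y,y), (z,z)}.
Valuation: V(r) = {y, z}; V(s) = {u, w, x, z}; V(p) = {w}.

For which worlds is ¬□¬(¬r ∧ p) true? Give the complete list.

Let φ = ¬□¬(¬r ∧ p). Evaluate φ at each world:
  u (successors {u, w}): φ is true.
  v (successors {v}): φ is false.
  w (successors {v, w, x}): φ is true.
  x (successors {x, z}): φ is false.
  y (successors {y}): φ is false.
  z (successors {z}): φ is false.
For instance, at y:
  At y: □¬(¬r ∧ p) is true, so ¬□¬(¬r ∧ p) is false.
    At y: □¬(¬r ∧ p) requires ¬(¬r ∧ p) at every successor {y}.
      At y: ¬(¬r ∧ p) is true.
    So □¬(¬r ∧ p) is true at y.
Satisfying worlds: {u, w}

u, w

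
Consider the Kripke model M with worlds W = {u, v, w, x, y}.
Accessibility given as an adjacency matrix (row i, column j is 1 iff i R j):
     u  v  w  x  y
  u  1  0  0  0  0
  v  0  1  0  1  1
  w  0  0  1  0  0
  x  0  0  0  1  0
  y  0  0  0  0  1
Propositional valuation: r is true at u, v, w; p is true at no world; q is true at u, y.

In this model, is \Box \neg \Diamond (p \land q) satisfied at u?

At u: \Box \neg \Diamond (p \land q) requires \neg \Diamond (p \land q) at every successor {u}.
    At u: \Diamond (p \land q) is false, so \neg \Diamond (p \land q) is true.
      At u: \Diamond (p \land q) requires p \land q at some successor in {u}.
        At u: p \land q is false.
      So \Diamond (p \land q) is false at u.
So \Box \neg \Diamond (p \land q) is true at u.

Yes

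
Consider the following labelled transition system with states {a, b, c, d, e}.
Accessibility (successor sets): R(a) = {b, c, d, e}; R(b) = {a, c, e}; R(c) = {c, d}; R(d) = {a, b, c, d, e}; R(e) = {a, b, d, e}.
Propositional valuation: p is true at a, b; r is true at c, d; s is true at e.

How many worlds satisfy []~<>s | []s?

0

Let φ = []~<>s | []s. Evaluate φ at each world:
  a (successors {b, c, d, e}): φ is false.
  b (successors {a, c, e}): φ is false.
  c (successors {c, d}): φ is false.
  d (successors {a, b, c, d, e}): φ is false.
  e (successors {a, b, d, e}): φ is false.
For instance, at a:
  At a: []~<>s is false, []s is false, so []~<>s | []s is false.
    At a: []~<>s requires ~<>s at every successor {b, c, d, e}.
      ~<>s fails at b, so []~<>s is false at a.
    At a: []s requires s at every successor {b, c, d, e}.
      s fails at b, so []s is false at a.
Satisfying worlds: none.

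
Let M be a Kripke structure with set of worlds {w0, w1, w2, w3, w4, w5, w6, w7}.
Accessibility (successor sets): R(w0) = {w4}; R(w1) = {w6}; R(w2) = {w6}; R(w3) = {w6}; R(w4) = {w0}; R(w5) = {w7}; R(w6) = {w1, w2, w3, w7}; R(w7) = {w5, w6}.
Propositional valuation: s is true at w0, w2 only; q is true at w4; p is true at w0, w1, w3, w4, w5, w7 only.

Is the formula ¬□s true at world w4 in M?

No

Recall that □ψ holds at a world iff ψ holds at every accessible world, and ◇ψ holds iff ψ holds at some accessible world.
At w4: □s is true, so ¬□s is false.
  At w4: □s requires s at every successor {w0}.
    At w0: s is true.
  So □s is true at w4.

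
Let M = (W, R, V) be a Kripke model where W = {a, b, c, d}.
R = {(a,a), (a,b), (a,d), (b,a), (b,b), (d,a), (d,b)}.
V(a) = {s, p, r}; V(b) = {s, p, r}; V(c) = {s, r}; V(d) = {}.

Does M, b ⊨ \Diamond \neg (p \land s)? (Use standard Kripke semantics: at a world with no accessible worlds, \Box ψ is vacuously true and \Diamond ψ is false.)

No

At b: \Diamond \neg (p \land s) requires \neg (p \land s) at some successor in {a, b}.
  At a: \neg (p \land s) is false.
  At b: \neg (p \land s) is false.
So \Diamond \neg (p \land s) is false at b.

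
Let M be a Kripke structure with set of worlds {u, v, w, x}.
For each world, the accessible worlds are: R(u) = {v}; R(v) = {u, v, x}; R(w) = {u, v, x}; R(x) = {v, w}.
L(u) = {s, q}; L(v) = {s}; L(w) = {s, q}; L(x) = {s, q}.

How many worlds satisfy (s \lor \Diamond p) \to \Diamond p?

0

Let φ = (s \lor \Diamond p) \to \Diamond p. Evaluate φ at each world:
  u (successors {v}): φ is false.
  v (successors {u, v, x}): φ is false.
  w (successors {u, v, x}): φ is false.
  x (successors {v, w}): φ is false.
For instance, at x:
  At x: s \lor \Diamond p is true, \Diamond p is false, so (s \lor \Diamond p) \to \Diamond p is false.
    At x: s is true, \Diamond p is false, so s \lor \Diamond p is true.
      At x: \Diamond p requires p at some successor in {v, w}.
        At v: p is false.
        At w: p is false.
      So \Diamond p is false at x.
    At x: \Diamond p requires p at some successor in {v, w}.
      At v: p is false.
      At w: p is false.
    So \Diamond p is false at x.
Satisfying worlds: none.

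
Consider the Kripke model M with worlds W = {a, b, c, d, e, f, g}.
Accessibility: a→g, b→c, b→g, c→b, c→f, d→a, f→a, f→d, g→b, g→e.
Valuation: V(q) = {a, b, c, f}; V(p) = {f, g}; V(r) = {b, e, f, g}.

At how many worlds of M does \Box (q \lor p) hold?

5

Let φ = \Box (q \lor p). Evaluate φ at each world:
  a (successors {g}): φ is true.
  b (successors {c, g}): φ is true.
  c (successors {b, f}): φ is true.
  d (successors {a}): φ is true.
  e (successors ∅): φ is true.
  f (successors {a, d}): φ is false.
  g (successors {b, e}): φ is false.
For instance, at d:
  At d: \Box (q \lor p) requires q \lor p at every successor {a}.
    At a: q \lor p is true.
  So \Box (q \lor p) is true at d.
Satisfying worlds: {a, b, c, d, e}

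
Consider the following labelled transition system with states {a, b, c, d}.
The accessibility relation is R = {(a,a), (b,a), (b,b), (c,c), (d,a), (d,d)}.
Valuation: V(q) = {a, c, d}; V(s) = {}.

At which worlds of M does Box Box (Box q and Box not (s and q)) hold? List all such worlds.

Let φ = Box Box (Box q and Box not (s and q)). Evaluate φ at each world:
  a (successors {a}): φ is true.
  b (successors {a, b}): φ is false.
  c (successors {c}): φ is true.
  d (successors {a, d}): φ is true.
For instance, at b:
  At b: Box Box (Box q and Box not (s and q)) requires Box (Box q and Box not (s and q)) at every successor {a, b}.
    Box (Box q and Box not (s and q)) fails at b, so Box Box (Box q and Box not (s and q)) is false at b.
      At b: Box (Box q and Box not (s and q)) requires Box q and Box not (s and q) at every successor {a, b}.
        Box q and Box not (s and q) fails at b, so Box (Box q and Box not (s and q)) is false at b.
Satisfying worlds: {a, c, d}

a, c, d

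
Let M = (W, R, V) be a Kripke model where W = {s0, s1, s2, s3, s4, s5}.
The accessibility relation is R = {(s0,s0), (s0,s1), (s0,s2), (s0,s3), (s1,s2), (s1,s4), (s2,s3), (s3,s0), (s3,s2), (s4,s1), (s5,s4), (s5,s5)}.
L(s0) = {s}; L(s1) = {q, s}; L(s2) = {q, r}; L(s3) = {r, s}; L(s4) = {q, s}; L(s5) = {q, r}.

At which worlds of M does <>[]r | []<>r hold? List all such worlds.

Let φ = <>[]r | []<>r. Evaluate φ at each world:
  s0 (successors {s0, s1, s2, s3}): φ is true.
  s1 (successors {s2, s4}): φ is true.
  s2 (successors {s3}): φ is true.
  s3 (successors {s0, s2}): φ is true.
  s4 (successors {s1}): φ is true.
  s5 (successors {s4, s5}): φ is false.
For instance, at s1:
  At s1: <>[]r is true, []<>r is false, so <>[]r | []<>r is true.
    At s1: <>[]r requires []r at some successor in {s2, s4}.
      []r holds at s2, so <>[]r is true at s1.
    At s1: []<>r requires <>r at every successor {s2, s4}.
      <>r fails at s4, so []<>r is false at s1.
Satisfying worlds: {s0, s1, s2, s3, s4}

s0, s1, s2, s3, s4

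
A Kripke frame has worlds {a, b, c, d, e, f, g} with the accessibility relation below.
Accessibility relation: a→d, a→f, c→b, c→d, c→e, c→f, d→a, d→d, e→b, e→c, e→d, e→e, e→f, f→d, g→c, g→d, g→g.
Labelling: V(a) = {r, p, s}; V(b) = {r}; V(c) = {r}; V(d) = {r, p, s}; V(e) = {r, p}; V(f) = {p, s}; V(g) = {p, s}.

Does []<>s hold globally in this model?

Let φ = []<>s. Evaluate φ at each world:
  a (successors {d, f}): φ is true.
  b (successors ∅): φ is true.
  c (successors {b, d, e, f}): φ is false.
  d (successors {a, d}): φ is true.
  e (successors {b, c, d, e, f}): φ is false.
  f (successors {d}): φ is true.
  g (successors {c, d, g}): φ is true.
Detail at c (counterexample):
  At c: []<>s requires <>s at every successor {b, d, e, f}.
    <>s fails at b, so []<>s is false at c.
      At b: no accessible worlds, so <>s is false.

No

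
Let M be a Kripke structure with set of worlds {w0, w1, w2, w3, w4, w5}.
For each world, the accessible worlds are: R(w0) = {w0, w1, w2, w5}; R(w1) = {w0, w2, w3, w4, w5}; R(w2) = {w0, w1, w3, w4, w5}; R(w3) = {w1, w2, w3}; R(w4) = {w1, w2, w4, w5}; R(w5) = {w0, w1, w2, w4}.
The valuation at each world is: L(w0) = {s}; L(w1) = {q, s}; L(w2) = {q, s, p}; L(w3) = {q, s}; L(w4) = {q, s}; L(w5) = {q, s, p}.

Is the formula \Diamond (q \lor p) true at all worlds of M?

Recall that \Diamond ψ holds at a world iff ψ holds at some accessible world.
Let φ = \Diamond (q \lor p). Evaluate φ at each world:
  w0 (successors {w0, w1, w2, w5}): φ is true.
  w1 (successors {w0, w2, w3, w4, w5}): φ is true.
  w2 (successors {w0, w1, w3, w4, w5}): φ is true.
  w3 (successors {w1, w2, w3}): φ is true.
  w4 (successors {w1, w2, w4, w5}): φ is true.
  w5 (successors {w0, w1, w2, w4}): φ is true.
For instance, at w0:
  At w0: \Diamond (q \lor p) requires q \lor p at some successor in {w0, w1, w2, w5}.
    q \lor p holds at w1, so \Diamond (q \lor p) is true at w0.

Yes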